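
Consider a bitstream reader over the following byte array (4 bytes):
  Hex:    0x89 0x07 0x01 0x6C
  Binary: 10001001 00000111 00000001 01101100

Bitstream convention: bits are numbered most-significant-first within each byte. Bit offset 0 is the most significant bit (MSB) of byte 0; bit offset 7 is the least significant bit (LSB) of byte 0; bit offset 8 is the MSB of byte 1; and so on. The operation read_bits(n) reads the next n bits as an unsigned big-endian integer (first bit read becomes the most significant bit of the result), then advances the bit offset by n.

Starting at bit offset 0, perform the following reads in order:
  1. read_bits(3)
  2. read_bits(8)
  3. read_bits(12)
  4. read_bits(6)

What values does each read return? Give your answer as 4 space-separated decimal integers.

Answer: 4 72 896 45

Derivation:
Read 1: bits[0:3] width=3 -> value=4 (bin 100); offset now 3 = byte 0 bit 3; 29 bits remain
Read 2: bits[3:11] width=8 -> value=72 (bin 01001000); offset now 11 = byte 1 bit 3; 21 bits remain
Read 3: bits[11:23] width=12 -> value=896 (bin 001110000000); offset now 23 = byte 2 bit 7; 9 bits remain
Read 4: bits[23:29] width=6 -> value=45 (bin 101101); offset now 29 = byte 3 bit 5; 3 bits remain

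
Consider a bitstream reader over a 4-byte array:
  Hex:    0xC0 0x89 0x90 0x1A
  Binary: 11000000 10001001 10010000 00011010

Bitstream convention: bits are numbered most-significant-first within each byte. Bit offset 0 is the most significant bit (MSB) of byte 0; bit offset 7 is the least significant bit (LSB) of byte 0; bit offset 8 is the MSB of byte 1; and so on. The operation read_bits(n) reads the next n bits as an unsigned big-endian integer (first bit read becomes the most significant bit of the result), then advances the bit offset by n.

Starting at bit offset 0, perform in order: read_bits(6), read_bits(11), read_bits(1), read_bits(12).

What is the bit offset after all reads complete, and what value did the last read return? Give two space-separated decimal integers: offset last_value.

Read 1: bits[0:6] width=6 -> value=48 (bin 110000); offset now 6 = byte 0 bit 6; 26 bits remain
Read 2: bits[6:17] width=11 -> value=275 (bin 00100010011); offset now 17 = byte 2 bit 1; 15 bits remain
Read 3: bits[17:18] width=1 -> value=0 (bin 0); offset now 18 = byte 2 bit 2; 14 bits remain
Read 4: bits[18:30] width=12 -> value=1030 (bin 010000000110); offset now 30 = byte 3 bit 6; 2 bits remain

Answer: 30 1030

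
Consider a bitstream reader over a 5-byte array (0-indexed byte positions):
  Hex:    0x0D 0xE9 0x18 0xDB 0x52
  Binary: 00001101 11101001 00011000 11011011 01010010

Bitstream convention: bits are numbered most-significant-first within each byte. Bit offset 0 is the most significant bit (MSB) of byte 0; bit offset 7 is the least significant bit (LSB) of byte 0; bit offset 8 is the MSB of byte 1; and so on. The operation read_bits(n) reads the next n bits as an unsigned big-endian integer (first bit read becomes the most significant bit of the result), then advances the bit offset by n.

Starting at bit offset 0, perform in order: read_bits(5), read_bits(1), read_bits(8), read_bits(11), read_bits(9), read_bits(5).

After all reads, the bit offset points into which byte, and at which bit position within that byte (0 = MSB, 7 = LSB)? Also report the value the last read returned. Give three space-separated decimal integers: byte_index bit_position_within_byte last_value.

Read 1: bits[0:5] width=5 -> value=1 (bin 00001); offset now 5 = byte 0 bit 5; 35 bits remain
Read 2: bits[5:6] width=1 -> value=1 (bin 1); offset now 6 = byte 0 bit 6; 34 bits remain
Read 3: bits[6:14] width=8 -> value=122 (bin 01111010); offset now 14 = byte 1 bit 6; 26 bits remain
Read 4: bits[14:25] width=11 -> value=561 (bin 01000110001); offset now 25 = byte 3 bit 1; 15 bits remain
Read 5: bits[25:34] width=9 -> value=365 (bin 101101101); offset now 34 = byte 4 bit 2; 6 bits remain
Read 6: bits[34:39] width=5 -> value=9 (bin 01001); offset now 39 = byte 4 bit 7; 1 bits remain

Answer: 4 7 9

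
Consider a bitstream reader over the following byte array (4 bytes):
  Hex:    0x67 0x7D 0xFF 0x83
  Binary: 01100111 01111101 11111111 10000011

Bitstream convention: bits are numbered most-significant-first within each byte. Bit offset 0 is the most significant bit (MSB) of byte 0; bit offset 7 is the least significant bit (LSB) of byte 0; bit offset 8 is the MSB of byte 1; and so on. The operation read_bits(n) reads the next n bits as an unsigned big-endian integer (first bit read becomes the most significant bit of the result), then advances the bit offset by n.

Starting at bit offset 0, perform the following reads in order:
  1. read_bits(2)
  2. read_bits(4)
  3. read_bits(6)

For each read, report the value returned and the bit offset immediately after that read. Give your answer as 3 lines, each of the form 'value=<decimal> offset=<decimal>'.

Answer: value=1 offset=2
value=9 offset=6
value=55 offset=12

Derivation:
Read 1: bits[0:2] width=2 -> value=1 (bin 01); offset now 2 = byte 0 bit 2; 30 bits remain
Read 2: bits[2:6] width=4 -> value=9 (bin 1001); offset now 6 = byte 0 bit 6; 26 bits remain
Read 3: bits[6:12] width=6 -> value=55 (bin 110111); offset now 12 = byte 1 bit 4; 20 bits remain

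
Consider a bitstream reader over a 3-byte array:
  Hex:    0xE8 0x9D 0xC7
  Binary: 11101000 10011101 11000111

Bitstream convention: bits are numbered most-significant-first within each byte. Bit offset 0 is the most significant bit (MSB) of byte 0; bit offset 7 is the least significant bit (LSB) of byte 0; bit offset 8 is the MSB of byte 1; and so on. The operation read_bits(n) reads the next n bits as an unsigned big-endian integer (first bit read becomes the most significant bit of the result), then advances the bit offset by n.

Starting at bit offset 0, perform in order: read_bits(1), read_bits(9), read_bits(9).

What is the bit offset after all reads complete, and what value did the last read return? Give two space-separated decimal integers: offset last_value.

Read 1: bits[0:1] width=1 -> value=1 (bin 1); offset now 1 = byte 0 bit 1; 23 bits remain
Read 2: bits[1:10] width=9 -> value=418 (bin 110100010); offset now 10 = byte 1 bit 2; 14 bits remain
Read 3: bits[10:19] width=9 -> value=238 (bin 011101110); offset now 19 = byte 2 bit 3; 5 bits remain

Answer: 19 238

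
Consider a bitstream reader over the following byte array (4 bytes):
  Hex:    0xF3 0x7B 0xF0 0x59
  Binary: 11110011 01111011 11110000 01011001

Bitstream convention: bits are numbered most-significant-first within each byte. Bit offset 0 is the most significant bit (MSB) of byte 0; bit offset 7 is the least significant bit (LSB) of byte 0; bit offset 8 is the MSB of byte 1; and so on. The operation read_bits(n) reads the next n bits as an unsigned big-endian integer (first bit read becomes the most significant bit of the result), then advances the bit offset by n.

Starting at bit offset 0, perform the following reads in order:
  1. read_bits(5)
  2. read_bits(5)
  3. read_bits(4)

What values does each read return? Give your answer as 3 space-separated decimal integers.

Read 1: bits[0:5] width=5 -> value=30 (bin 11110); offset now 5 = byte 0 bit 5; 27 bits remain
Read 2: bits[5:10] width=5 -> value=13 (bin 01101); offset now 10 = byte 1 bit 2; 22 bits remain
Read 3: bits[10:14] width=4 -> value=14 (bin 1110); offset now 14 = byte 1 bit 6; 18 bits remain

Answer: 30 13 14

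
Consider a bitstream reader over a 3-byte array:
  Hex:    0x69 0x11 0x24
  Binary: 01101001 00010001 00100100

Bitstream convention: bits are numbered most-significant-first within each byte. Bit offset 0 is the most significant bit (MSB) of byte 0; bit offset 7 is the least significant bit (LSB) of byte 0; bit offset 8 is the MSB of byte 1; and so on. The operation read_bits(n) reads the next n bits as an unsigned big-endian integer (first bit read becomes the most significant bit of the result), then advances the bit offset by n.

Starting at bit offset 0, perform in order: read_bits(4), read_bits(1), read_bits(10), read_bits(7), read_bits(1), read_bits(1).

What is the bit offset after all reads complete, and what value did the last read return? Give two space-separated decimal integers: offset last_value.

Answer: 24 0

Derivation:
Read 1: bits[0:4] width=4 -> value=6 (bin 0110); offset now 4 = byte 0 bit 4; 20 bits remain
Read 2: bits[4:5] width=1 -> value=1 (bin 1); offset now 5 = byte 0 bit 5; 19 bits remain
Read 3: bits[5:15] width=10 -> value=136 (bin 0010001000); offset now 15 = byte 1 bit 7; 9 bits remain
Read 4: bits[15:22] width=7 -> value=73 (bin 1001001); offset now 22 = byte 2 bit 6; 2 bits remain
Read 5: bits[22:23] width=1 -> value=0 (bin 0); offset now 23 = byte 2 bit 7; 1 bits remain
Read 6: bits[23:24] width=1 -> value=0 (bin 0); offset now 24 = byte 3 bit 0; 0 bits remain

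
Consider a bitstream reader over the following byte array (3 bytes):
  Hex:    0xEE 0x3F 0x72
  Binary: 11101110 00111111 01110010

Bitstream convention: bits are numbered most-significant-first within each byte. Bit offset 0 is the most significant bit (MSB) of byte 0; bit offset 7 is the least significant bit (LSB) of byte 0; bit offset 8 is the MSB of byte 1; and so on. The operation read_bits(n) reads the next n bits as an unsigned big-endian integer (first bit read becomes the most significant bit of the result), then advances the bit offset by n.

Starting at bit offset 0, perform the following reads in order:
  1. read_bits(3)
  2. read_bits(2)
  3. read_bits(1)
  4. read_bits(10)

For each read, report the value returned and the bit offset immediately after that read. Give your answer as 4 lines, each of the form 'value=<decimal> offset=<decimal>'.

Read 1: bits[0:3] width=3 -> value=7 (bin 111); offset now 3 = byte 0 bit 3; 21 bits remain
Read 2: bits[3:5] width=2 -> value=1 (bin 01); offset now 5 = byte 0 bit 5; 19 bits remain
Read 3: bits[5:6] width=1 -> value=1 (bin 1); offset now 6 = byte 0 bit 6; 18 bits remain
Read 4: bits[6:16] width=10 -> value=575 (bin 1000111111); offset now 16 = byte 2 bit 0; 8 bits remain

Answer: value=7 offset=3
value=1 offset=5
value=1 offset=6
value=575 offset=16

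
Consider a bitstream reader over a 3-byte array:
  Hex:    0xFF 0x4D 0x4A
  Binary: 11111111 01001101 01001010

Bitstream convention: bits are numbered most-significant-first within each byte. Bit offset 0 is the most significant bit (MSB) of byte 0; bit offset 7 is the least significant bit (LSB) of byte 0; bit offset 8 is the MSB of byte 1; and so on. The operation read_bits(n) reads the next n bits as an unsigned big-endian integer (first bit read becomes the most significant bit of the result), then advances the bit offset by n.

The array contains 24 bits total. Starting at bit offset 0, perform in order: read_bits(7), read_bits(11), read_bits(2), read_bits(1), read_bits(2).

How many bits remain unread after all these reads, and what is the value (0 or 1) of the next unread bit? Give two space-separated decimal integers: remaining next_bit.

Read 1: bits[0:7] width=7 -> value=127 (bin 1111111); offset now 7 = byte 0 bit 7; 17 bits remain
Read 2: bits[7:18] width=11 -> value=1333 (bin 10100110101); offset now 18 = byte 2 bit 2; 6 bits remain
Read 3: bits[18:20] width=2 -> value=0 (bin 00); offset now 20 = byte 2 bit 4; 4 bits remain
Read 4: bits[20:21] width=1 -> value=1 (bin 1); offset now 21 = byte 2 bit 5; 3 bits remain
Read 5: bits[21:23] width=2 -> value=1 (bin 01); offset now 23 = byte 2 bit 7; 1 bits remain

Answer: 1 0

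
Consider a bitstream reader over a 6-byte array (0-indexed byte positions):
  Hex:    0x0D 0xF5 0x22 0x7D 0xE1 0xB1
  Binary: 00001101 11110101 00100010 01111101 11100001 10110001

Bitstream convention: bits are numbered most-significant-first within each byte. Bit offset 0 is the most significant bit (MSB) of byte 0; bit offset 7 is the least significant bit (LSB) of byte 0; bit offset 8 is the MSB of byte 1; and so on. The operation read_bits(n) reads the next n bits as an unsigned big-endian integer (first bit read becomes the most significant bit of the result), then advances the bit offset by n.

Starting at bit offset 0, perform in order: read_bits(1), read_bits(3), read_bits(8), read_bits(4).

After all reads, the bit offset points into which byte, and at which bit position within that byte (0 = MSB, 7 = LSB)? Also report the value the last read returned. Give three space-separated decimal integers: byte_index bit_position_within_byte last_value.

Answer: 2 0 5

Derivation:
Read 1: bits[0:1] width=1 -> value=0 (bin 0); offset now 1 = byte 0 bit 1; 47 bits remain
Read 2: bits[1:4] width=3 -> value=0 (bin 000); offset now 4 = byte 0 bit 4; 44 bits remain
Read 3: bits[4:12] width=8 -> value=223 (bin 11011111); offset now 12 = byte 1 bit 4; 36 bits remain
Read 4: bits[12:16] width=4 -> value=5 (bin 0101); offset now 16 = byte 2 bit 0; 32 bits remain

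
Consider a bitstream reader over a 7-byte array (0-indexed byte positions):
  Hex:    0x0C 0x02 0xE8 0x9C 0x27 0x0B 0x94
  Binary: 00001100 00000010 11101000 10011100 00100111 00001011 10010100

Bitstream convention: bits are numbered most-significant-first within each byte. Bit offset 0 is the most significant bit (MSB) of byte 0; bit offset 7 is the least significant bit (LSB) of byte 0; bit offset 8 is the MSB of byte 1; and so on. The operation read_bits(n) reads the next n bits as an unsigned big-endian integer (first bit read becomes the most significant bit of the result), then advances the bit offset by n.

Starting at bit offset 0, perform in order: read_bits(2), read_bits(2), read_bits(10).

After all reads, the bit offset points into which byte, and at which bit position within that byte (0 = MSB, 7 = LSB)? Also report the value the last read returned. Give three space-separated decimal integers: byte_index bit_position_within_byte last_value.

Answer: 1 6 768

Derivation:
Read 1: bits[0:2] width=2 -> value=0 (bin 00); offset now 2 = byte 0 bit 2; 54 bits remain
Read 2: bits[2:4] width=2 -> value=0 (bin 00); offset now 4 = byte 0 bit 4; 52 bits remain
Read 3: bits[4:14] width=10 -> value=768 (bin 1100000000); offset now 14 = byte 1 bit 6; 42 bits remain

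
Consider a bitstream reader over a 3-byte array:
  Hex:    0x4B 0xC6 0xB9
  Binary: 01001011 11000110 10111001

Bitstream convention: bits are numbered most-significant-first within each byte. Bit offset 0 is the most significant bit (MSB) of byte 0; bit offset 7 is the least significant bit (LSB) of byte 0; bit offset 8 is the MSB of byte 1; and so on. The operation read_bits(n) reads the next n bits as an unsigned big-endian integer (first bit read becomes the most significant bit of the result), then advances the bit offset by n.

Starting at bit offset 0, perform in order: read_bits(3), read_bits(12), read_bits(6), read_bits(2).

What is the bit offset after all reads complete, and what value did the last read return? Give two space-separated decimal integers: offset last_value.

Read 1: bits[0:3] width=3 -> value=2 (bin 010); offset now 3 = byte 0 bit 3; 21 bits remain
Read 2: bits[3:15] width=12 -> value=1507 (bin 010111100011); offset now 15 = byte 1 bit 7; 9 bits remain
Read 3: bits[15:21] width=6 -> value=23 (bin 010111); offset now 21 = byte 2 bit 5; 3 bits remain
Read 4: bits[21:23] width=2 -> value=0 (bin 00); offset now 23 = byte 2 bit 7; 1 bits remain

Answer: 23 0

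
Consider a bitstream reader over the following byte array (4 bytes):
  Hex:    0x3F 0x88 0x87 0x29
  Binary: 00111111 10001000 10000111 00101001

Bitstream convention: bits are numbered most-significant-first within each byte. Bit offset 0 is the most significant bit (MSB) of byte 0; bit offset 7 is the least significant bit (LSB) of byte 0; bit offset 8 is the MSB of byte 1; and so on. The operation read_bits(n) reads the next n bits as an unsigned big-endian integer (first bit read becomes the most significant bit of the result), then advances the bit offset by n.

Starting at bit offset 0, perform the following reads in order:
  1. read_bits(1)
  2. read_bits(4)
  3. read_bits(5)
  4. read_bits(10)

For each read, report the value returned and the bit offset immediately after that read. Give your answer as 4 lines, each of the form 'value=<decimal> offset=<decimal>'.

Answer: value=0 offset=1
value=7 offset=5
value=30 offset=10
value=136 offset=20

Derivation:
Read 1: bits[0:1] width=1 -> value=0 (bin 0); offset now 1 = byte 0 bit 1; 31 bits remain
Read 2: bits[1:5] width=4 -> value=7 (bin 0111); offset now 5 = byte 0 bit 5; 27 bits remain
Read 3: bits[5:10] width=5 -> value=30 (bin 11110); offset now 10 = byte 1 bit 2; 22 bits remain
Read 4: bits[10:20] width=10 -> value=136 (bin 0010001000); offset now 20 = byte 2 bit 4; 12 bits remain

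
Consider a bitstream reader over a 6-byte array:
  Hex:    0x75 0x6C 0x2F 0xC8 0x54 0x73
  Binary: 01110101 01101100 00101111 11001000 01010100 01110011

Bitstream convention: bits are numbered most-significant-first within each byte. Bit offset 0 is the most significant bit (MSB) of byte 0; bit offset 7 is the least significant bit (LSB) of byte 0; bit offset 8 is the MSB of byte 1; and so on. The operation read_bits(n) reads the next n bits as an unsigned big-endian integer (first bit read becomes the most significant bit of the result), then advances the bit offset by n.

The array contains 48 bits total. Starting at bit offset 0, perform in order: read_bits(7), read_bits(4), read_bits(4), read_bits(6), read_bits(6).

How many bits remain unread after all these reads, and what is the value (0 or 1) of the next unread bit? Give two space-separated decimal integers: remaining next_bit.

Answer: 21 0

Derivation:
Read 1: bits[0:7] width=7 -> value=58 (bin 0111010); offset now 7 = byte 0 bit 7; 41 bits remain
Read 2: bits[7:11] width=4 -> value=11 (bin 1011); offset now 11 = byte 1 bit 3; 37 bits remain
Read 3: bits[11:15] width=4 -> value=6 (bin 0110); offset now 15 = byte 1 bit 7; 33 bits remain
Read 4: bits[15:21] width=6 -> value=5 (bin 000101); offset now 21 = byte 2 bit 5; 27 bits remain
Read 5: bits[21:27] width=6 -> value=62 (bin 111110); offset now 27 = byte 3 bit 3; 21 bits remain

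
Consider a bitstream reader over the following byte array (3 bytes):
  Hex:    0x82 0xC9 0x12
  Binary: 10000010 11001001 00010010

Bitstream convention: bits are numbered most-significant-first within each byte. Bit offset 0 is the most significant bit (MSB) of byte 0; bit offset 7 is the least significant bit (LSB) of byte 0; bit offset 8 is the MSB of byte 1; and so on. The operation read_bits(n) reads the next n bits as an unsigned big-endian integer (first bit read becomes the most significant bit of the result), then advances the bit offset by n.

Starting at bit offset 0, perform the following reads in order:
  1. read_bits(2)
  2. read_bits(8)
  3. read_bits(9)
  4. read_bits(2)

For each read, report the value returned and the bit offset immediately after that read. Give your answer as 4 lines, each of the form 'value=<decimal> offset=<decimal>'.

Read 1: bits[0:2] width=2 -> value=2 (bin 10); offset now 2 = byte 0 bit 2; 22 bits remain
Read 2: bits[2:10] width=8 -> value=11 (bin 00001011); offset now 10 = byte 1 bit 2; 14 bits remain
Read 3: bits[10:19] width=9 -> value=72 (bin 001001000); offset now 19 = byte 2 bit 3; 5 bits remain
Read 4: bits[19:21] width=2 -> value=2 (bin 10); offset now 21 = byte 2 bit 5; 3 bits remain

Answer: value=2 offset=2
value=11 offset=10
value=72 offset=19
value=2 offset=21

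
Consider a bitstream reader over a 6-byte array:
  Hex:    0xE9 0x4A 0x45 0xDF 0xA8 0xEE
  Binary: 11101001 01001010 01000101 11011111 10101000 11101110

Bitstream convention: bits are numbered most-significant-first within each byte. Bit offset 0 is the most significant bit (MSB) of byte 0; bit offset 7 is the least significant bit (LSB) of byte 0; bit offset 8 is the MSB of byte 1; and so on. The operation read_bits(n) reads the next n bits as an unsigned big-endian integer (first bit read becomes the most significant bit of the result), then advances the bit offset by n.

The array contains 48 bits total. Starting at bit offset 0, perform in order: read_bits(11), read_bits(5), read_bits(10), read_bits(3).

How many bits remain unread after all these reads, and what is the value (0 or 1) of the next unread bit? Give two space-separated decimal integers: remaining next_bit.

Answer: 19 1

Derivation:
Read 1: bits[0:11] width=11 -> value=1866 (bin 11101001010); offset now 11 = byte 1 bit 3; 37 bits remain
Read 2: bits[11:16] width=5 -> value=10 (bin 01010); offset now 16 = byte 2 bit 0; 32 bits remain
Read 3: bits[16:26] width=10 -> value=279 (bin 0100010111); offset now 26 = byte 3 bit 2; 22 bits remain
Read 4: bits[26:29] width=3 -> value=3 (bin 011); offset now 29 = byte 3 bit 5; 19 bits remain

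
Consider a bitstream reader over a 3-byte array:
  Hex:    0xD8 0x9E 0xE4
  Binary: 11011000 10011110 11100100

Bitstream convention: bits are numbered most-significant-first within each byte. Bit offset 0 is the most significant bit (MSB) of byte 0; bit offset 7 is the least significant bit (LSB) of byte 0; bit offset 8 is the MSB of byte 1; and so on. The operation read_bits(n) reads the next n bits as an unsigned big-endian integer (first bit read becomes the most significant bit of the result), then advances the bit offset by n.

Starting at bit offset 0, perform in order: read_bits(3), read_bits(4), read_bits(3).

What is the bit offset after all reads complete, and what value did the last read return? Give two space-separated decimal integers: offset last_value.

Read 1: bits[0:3] width=3 -> value=6 (bin 110); offset now 3 = byte 0 bit 3; 21 bits remain
Read 2: bits[3:7] width=4 -> value=12 (bin 1100); offset now 7 = byte 0 bit 7; 17 bits remain
Read 3: bits[7:10] width=3 -> value=2 (bin 010); offset now 10 = byte 1 bit 2; 14 bits remain

Answer: 10 2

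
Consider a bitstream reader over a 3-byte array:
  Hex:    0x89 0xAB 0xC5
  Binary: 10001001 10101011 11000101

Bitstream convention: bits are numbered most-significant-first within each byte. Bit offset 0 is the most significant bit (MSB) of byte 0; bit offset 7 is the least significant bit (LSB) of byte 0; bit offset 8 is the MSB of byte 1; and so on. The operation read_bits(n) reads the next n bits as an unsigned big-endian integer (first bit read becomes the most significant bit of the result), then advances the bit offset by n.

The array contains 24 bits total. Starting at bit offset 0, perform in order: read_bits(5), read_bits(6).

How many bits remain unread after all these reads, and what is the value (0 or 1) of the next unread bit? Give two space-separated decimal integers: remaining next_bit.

Answer: 13 0

Derivation:
Read 1: bits[0:5] width=5 -> value=17 (bin 10001); offset now 5 = byte 0 bit 5; 19 bits remain
Read 2: bits[5:11] width=6 -> value=13 (bin 001101); offset now 11 = byte 1 bit 3; 13 bits remain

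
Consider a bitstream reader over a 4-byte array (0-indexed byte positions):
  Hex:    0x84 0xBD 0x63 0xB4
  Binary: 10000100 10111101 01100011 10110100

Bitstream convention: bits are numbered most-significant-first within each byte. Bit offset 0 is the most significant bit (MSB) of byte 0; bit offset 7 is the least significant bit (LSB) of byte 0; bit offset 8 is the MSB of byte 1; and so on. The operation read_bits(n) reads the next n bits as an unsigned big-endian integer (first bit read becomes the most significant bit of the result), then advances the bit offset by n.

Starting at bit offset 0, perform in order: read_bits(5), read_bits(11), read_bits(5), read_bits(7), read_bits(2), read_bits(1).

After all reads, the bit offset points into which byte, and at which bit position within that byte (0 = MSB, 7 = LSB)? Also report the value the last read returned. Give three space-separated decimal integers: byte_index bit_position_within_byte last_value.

Read 1: bits[0:5] width=5 -> value=16 (bin 10000); offset now 5 = byte 0 bit 5; 27 bits remain
Read 2: bits[5:16] width=11 -> value=1213 (bin 10010111101); offset now 16 = byte 2 bit 0; 16 bits remain
Read 3: bits[16:21] width=5 -> value=12 (bin 01100); offset now 21 = byte 2 bit 5; 11 bits remain
Read 4: bits[21:28] width=7 -> value=59 (bin 0111011); offset now 28 = byte 3 bit 4; 4 bits remain
Read 5: bits[28:30] width=2 -> value=1 (bin 01); offset now 30 = byte 3 bit 6; 2 bits remain
Read 6: bits[30:31] width=1 -> value=0 (bin 0); offset now 31 = byte 3 bit 7; 1 bits remain

Answer: 3 7 0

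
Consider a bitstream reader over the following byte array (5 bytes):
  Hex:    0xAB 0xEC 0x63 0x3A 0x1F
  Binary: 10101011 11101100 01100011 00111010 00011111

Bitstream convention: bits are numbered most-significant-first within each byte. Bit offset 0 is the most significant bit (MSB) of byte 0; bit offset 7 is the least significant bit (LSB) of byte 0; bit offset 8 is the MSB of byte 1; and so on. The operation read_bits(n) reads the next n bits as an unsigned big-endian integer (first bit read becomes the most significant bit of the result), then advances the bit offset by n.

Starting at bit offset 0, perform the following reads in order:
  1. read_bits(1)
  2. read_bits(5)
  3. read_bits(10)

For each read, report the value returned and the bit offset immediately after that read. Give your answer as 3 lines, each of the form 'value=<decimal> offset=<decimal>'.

Answer: value=1 offset=1
value=10 offset=6
value=1004 offset=16

Derivation:
Read 1: bits[0:1] width=1 -> value=1 (bin 1); offset now 1 = byte 0 bit 1; 39 bits remain
Read 2: bits[1:6] width=5 -> value=10 (bin 01010); offset now 6 = byte 0 bit 6; 34 bits remain
Read 3: bits[6:16] width=10 -> value=1004 (bin 1111101100); offset now 16 = byte 2 bit 0; 24 bits remain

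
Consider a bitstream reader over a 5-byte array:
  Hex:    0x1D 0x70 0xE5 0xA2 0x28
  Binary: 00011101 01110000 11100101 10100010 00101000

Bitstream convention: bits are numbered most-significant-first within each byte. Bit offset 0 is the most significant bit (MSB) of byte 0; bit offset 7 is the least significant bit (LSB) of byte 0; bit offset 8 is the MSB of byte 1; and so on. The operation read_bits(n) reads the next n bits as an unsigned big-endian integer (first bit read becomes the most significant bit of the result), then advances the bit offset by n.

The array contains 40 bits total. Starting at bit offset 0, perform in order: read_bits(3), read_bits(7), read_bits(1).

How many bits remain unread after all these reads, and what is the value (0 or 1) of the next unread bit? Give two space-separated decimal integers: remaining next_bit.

Answer: 29 1

Derivation:
Read 1: bits[0:3] width=3 -> value=0 (bin 000); offset now 3 = byte 0 bit 3; 37 bits remain
Read 2: bits[3:10] width=7 -> value=117 (bin 1110101); offset now 10 = byte 1 bit 2; 30 bits remain
Read 3: bits[10:11] width=1 -> value=1 (bin 1); offset now 11 = byte 1 bit 3; 29 bits remain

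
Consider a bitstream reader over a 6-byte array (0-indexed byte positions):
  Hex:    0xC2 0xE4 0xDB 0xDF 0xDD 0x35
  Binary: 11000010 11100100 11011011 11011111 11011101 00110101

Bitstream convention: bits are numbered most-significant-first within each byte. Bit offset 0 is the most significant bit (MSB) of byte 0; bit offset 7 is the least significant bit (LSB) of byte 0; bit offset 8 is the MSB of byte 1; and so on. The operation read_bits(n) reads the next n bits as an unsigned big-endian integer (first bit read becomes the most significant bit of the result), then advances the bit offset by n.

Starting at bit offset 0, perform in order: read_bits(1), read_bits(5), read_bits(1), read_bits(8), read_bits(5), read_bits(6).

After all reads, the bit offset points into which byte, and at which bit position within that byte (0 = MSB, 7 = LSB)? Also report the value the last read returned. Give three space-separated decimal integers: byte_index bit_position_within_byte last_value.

Read 1: bits[0:1] width=1 -> value=1 (bin 1); offset now 1 = byte 0 bit 1; 47 bits remain
Read 2: bits[1:6] width=5 -> value=16 (bin 10000); offset now 6 = byte 0 bit 6; 42 bits remain
Read 3: bits[6:7] width=1 -> value=1 (bin 1); offset now 7 = byte 0 bit 7; 41 bits remain
Read 4: bits[7:15] width=8 -> value=114 (bin 01110010); offset now 15 = byte 1 bit 7; 33 bits remain
Read 5: bits[15:20] width=5 -> value=13 (bin 01101); offset now 20 = byte 2 bit 4; 28 bits remain
Read 6: bits[20:26] width=6 -> value=47 (bin 101111); offset now 26 = byte 3 bit 2; 22 bits remain

Answer: 3 2 47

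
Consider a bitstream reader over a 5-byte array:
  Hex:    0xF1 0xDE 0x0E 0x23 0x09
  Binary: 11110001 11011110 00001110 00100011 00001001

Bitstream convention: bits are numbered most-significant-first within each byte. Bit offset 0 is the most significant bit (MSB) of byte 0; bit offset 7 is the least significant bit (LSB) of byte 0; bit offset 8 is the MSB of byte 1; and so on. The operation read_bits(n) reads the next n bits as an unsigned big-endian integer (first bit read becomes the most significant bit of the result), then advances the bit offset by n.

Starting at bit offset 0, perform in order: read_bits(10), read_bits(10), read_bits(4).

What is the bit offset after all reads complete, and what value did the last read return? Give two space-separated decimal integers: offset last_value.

Answer: 24 14

Derivation:
Read 1: bits[0:10] width=10 -> value=967 (bin 1111000111); offset now 10 = byte 1 bit 2; 30 bits remain
Read 2: bits[10:20] width=10 -> value=480 (bin 0111100000); offset now 20 = byte 2 bit 4; 20 bits remain
Read 3: bits[20:24] width=4 -> value=14 (bin 1110); offset now 24 = byte 3 bit 0; 16 bits remain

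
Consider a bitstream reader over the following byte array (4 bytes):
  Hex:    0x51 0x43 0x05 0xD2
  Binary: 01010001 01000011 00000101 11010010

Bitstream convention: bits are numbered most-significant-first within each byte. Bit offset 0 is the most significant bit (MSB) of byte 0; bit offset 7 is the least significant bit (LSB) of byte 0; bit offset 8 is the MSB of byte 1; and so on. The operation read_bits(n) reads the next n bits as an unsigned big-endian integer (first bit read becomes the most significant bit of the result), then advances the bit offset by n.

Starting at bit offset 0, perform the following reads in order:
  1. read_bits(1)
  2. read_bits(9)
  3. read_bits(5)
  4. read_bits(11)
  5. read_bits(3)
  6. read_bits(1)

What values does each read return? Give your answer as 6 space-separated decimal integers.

Read 1: bits[0:1] width=1 -> value=0 (bin 0); offset now 1 = byte 0 bit 1; 31 bits remain
Read 2: bits[1:10] width=9 -> value=325 (bin 101000101); offset now 10 = byte 1 bit 2; 22 bits remain
Read 3: bits[10:15] width=5 -> value=1 (bin 00001); offset now 15 = byte 1 bit 7; 17 bits remain
Read 4: bits[15:26] width=11 -> value=1047 (bin 10000010111); offset now 26 = byte 3 bit 2; 6 bits remain
Read 5: bits[26:29] width=3 -> value=2 (bin 010); offset now 29 = byte 3 bit 5; 3 bits remain
Read 6: bits[29:30] width=1 -> value=0 (bin 0); offset now 30 = byte 3 bit 6; 2 bits remain

Answer: 0 325 1 1047 2 0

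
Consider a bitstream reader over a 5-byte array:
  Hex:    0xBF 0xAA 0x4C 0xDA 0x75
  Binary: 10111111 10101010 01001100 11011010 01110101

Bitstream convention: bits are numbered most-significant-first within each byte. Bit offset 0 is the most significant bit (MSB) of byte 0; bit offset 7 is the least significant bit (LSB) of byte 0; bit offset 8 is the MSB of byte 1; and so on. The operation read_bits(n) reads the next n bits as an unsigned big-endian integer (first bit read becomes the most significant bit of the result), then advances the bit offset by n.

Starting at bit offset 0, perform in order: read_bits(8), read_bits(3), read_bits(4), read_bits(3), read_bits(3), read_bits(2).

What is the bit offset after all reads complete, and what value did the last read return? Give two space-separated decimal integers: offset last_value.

Answer: 23 2

Derivation:
Read 1: bits[0:8] width=8 -> value=191 (bin 10111111); offset now 8 = byte 1 bit 0; 32 bits remain
Read 2: bits[8:11] width=3 -> value=5 (bin 101); offset now 11 = byte 1 bit 3; 29 bits remain
Read 3: bits[11:15] width=4 -> value=5 (bin 0101); offset now 15 = byte 1 bit 7; 25 bits remain
Read 4: bits[15:18] width=3 -> value=1 (bin 001); offset now 18 = byte 2 bit 2; 22 bits remain
Read 5: bits[18:21] width=3 -> value=1 (bin 001); offset now 21 = byte 2 bit 5; 19 bits remain
Read 6: bits[21:23] width=2 -> value=2 (bin 10); offset now 23 = byte 2 bit 7; 17 bits remain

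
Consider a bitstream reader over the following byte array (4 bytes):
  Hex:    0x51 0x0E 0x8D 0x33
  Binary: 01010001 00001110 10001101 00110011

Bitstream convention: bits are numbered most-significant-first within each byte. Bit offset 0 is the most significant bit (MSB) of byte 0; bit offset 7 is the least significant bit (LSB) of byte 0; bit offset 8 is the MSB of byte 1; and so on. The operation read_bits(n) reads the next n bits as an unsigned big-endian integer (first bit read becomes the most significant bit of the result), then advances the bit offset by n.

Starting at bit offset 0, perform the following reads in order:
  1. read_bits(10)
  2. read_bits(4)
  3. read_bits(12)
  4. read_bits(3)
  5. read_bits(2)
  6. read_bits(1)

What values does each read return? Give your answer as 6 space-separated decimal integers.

Read 1: bits[0:10] width=10 -> value=324 (bin 0101000100); offset now 10 = byte 1 bit 2; 22 bits remain
Read 2: bits[10:14] width=4 -> value=3 (bin 0011); offset now 14 = byte 1 bit 6; 18 bits remain
Read 3: bits[14:26] width=12 -> value=2612 (bin 101000110100); offset now 26 = byte 3 bit 2; 6 bits remain
Read 4: bits[26:29] width=3 -> value=6 (bin 110); offset now 29 = byte 3 bit 5; 3 bits remain
Read 5: bits[29:31] width=2 -> value=1 (bin 01); offset now 31 = byte 3 bit 7; 1 bits remain
Read 6: bits[31:32] width=1 -> value=1 (bin 1); offset now 32 = byte 4 bit 0; 0 bits remain

Answer: 324 3 2612 6 1 1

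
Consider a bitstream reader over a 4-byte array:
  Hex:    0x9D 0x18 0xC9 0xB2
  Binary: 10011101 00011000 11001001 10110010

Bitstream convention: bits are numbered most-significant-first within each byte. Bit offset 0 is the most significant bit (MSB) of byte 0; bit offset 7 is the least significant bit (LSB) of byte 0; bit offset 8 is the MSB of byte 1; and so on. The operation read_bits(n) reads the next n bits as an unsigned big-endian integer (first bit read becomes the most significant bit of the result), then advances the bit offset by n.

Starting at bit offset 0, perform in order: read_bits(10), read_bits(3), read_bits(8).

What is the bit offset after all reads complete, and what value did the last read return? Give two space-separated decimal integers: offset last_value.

Read 1: bits[0:10] width=10 -> value=628 (bin 1001110100); offset now 10 = byte 1 bit 2; 22 bits remain
Read 2: bits[10:13] width=3 -> value=3 (bin 011); offset now 13 = byte 1 bit 5; 19 bits remain
Read 3: bits[13:21] width=8 -> value=25 (bin 00011001); offset now 21 = byte 2 bit 5; 11 bits remain

Answer: 21 25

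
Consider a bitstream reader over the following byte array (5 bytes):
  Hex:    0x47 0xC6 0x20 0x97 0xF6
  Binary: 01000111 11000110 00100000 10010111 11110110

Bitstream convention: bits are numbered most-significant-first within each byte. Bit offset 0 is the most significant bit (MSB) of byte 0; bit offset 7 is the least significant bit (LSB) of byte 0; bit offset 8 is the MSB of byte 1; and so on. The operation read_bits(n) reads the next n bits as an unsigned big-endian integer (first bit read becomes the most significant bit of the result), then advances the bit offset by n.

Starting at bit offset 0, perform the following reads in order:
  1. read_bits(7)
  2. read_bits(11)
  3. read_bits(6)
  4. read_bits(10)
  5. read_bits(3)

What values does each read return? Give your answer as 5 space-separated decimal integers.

Answer: 35 1816 32 607 6

Derivation:
Read 1: bits[0:7] width=7 -> value=35 (bin 0100011); offset now 7 = byte 0 bit 7; 33 bits remain
Read 2: bits[7:18] width=11 -> value=1816 (bin 11100011000); offset now 18 = byte 2 bit 2; 22 bits remain
Read 3: bits[18:24] width=6 -> value=32 (bin 100000); offset now 24 = byte 3 bit 0; 16 bits remain
Read 4: bits[24:34] width=10 -> value=607 (bin 1001011111); offset now 34 = byte 4 bit 2; 6 bits remain
Read 5: bits[34:37] width=3 -> value=6 (bin 110); offset now 37 = byte 4 bit 5; 3 bits remain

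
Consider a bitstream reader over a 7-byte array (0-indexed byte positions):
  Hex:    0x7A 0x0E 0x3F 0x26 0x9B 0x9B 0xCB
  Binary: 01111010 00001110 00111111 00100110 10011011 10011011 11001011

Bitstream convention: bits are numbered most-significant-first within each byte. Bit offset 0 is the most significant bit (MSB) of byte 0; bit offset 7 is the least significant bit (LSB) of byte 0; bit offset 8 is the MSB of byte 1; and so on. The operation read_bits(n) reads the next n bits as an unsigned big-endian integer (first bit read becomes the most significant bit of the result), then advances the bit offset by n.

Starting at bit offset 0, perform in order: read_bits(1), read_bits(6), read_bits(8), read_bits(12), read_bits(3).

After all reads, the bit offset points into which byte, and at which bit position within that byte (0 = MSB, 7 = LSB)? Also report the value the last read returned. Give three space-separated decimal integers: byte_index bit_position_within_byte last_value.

Read 1: bits[0:1] width=1 -> value=0 (bin 0); offset now 1 = byte 0 bit 1; 55 bits remain
Read 2: bits[1:7] width=6 -> value=61 (bin 111101); offset now 7 = byte 0 bit 7; 49 bits remain
Read 3: bits[7:15] width=8 -> value=7 (bin 00000111); offset now 15 = byte 1 bit 7; 41 bits remain
Read 4: bits[15:27] width=12 -> value=505 (bin 000111111001); offset now 27 = byte 3 bit 3; 29 bits remain
Read 5: bits[27:30] width=3 -> value=1 (bin 001); offset now 30 = byte 3 bit 6; 26 bits remain

Answer: 3 6 1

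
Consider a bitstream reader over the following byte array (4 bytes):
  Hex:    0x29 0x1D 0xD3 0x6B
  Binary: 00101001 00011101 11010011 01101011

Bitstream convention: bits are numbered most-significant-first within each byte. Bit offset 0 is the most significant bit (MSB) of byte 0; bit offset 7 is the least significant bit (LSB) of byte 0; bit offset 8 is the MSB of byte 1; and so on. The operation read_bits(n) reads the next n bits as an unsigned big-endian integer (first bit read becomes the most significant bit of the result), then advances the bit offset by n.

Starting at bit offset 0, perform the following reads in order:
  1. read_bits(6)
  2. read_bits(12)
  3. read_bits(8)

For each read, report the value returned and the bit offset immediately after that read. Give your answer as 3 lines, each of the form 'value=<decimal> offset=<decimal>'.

Read 1: bits[0:6] width=6 -> value=10 (bin 001010); offset now 6 = byte 0 bit 6; 26 bits remain
Read 2: bits[6:18] width=12 -> value=1143 (bin 010001110111); offset now 18 = byte 2 bit 2; 14 bits remain
Read 3: bits[18:26] width=8 -> value=77 (bin 01001101); offset now 26 = byte 3 bit 2; 6 bits remain

Answer: value=10 offset=6
value=1143 offset=18
value=77 offset=26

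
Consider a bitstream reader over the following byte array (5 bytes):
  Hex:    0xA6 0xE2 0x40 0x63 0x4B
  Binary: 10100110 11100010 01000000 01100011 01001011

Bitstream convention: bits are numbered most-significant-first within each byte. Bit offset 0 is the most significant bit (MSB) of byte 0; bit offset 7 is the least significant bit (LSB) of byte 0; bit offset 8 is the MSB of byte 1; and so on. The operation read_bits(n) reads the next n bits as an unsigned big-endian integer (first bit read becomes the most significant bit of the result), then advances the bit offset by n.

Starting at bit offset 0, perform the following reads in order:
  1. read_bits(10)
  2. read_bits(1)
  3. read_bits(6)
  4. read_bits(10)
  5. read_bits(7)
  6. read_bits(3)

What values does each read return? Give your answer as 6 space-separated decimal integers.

Answer: 667 1 4 515 13 1

Derivation:
Read 1: bits[0:10] width=10 -> value=667 (bin 1010011011); offset now 10 = byte 1 bit 2; 30 bits remain
Read 2: bits[10:11] width=1 -> value=1 (bin 1); offset now 11 = byte 1 bit 3; 29 bits remain
Read 3: bits[11:17] width=6 -> value=4 (bin 000100); offset now 17 = byte 2 bit 1; 23 bits remain
Read 4: bits[17:27] width=10 -> value=515 (bin 1000000011); offset now 27 = byte 3 bit 3; 13 bits remain
Read 5: bits[27:34] width=7 -> value=13 (bin 0001101); offset now 34 = byte 4 bit 2; 6 bits remain
Read 6: bits[34:37] width=3 -> value=1 (bin 001); offset now 37 = byte 4 bit 5; 3 bits remain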